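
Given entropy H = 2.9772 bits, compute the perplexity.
7.8746

Perplexity is 2^H (or exp(H) for natural log).

H = 2.9772 bits
Perplexity = 2^2.9772 = 7.8746

Interpretation: The model's uncertainty is equivalent to choosing uniformly among 7.9 options.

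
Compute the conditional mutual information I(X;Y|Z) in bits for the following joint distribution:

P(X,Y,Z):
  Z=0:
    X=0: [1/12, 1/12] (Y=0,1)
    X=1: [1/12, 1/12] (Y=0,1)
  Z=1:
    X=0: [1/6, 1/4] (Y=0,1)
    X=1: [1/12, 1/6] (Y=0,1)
0.0022 bits

Conditional mutual information: I(X;Y|Z) = H(X|Z) + H(Y|Z) - H(X,Y|Z)

H(Z) = 0.9183
H(X,Z) = 1.8879 → H(X|Z) = 0.9696
H(Y,Z) = 1.8879 → H(Y|Z) = 0.9696
H(X,Y,Z) = 2.8554 → H(X,Y|Z) = 1.9371

I(X;Y|Z) = 0.9696 + 0.9696 - 1.9371 = 0.0022 bits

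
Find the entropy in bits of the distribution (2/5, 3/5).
0.9710 bits

Shannon entropy is H(X) = -Σ p(x) log p(x).

For P = (2/5, 3/5):
H = -2/5 × log_2(2/5) -3/5 × log_2(3/5)
H = 0.9710 bits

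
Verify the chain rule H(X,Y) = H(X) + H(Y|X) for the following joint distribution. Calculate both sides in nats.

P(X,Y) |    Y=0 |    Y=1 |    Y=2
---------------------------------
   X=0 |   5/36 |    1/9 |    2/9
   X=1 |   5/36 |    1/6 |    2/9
H(X,Y) = 1.7596, H(X) = 0.6916, H(Y|X) = 1.0680 (all in nats)

Chain rule: H(X,Y) = H(X) + H(Y|X)

Left side — joint entropy directly:
H(X,Y) = -Σ p(x,y) log p(x,y) = 1.7596 nats

Right side — compute H(Y|X) from the conditional distributions:
P(X) = (17/36, 19/36), so H(X) = 0.6916 nats
H(Y|X) = Σ_x P(X=x) · H(Y|X=x):
  P(Y|X=0) = (5/17, 4/17, 8/17), H(Y|X=0) = 1.0551, weight P(X=0) = 17/36
  P(Y|X=1) = (5/19, 6/19, 8/19), H(Y|X=1) = 1.0795, weight P(X=1) = 19/36
H(Y|X) = 1.0680 nats

H(X) + H(Y|X) = 0.6916 + 1.0680 = 1.7596 nats

Both sides equal 1.7596 nats. ✓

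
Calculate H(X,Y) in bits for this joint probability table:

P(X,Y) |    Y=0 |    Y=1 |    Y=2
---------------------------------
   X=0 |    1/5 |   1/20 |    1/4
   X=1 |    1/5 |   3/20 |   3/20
2.4660 bits

Joint entropy is H(X,Y) = -Σ_{x,y} p(x,y) log p(x,y).

Summing over all non-zero entries:
H(X,Y) = -[1/5·log_2(1/5) + 1/20·log_2(1/20) + 1/4·log_2(1/4) + 1/5·log_2(1/5) + 3/20·log_2(3/20) + 3/20·log_2(3/20)]
H(X,Y) = 2.4660 bits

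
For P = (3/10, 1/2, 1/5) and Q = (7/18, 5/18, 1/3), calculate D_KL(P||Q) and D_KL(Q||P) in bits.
D_KL(P||Q) = 0.1643, D_KL(Q||P) = 0.1557

KL divergence is not symmetric: D_KL(P||Q) ≠ D_KL(Q||P) in general.

D_KL(P||Q) = 0.1643 bits
D_KL(Q||P) = 0.1557 bits

No, they are not equal!

This asymmetry is why KL divergence is not a true distance metric.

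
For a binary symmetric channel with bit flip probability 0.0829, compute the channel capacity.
0.5877 bits

For a binary symmetric channel (BSC) with error probability p:
Capacity C = 1 - H(p) bits per symbol

where H(p) = -p log₂(p) - (1-p) log₂(1-p) is the binary entropy function.

H(0.0829) = 0.4123 bits
C = 1 - 0.4123 = 0.5877 bits per symbol

This means we can reliably transmit up to 0.5877 bits of information per channel use.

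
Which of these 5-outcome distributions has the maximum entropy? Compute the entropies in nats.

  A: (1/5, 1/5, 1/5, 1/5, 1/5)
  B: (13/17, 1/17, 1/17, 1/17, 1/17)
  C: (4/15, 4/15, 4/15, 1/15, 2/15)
A

For a discrete distribution over n outcomes, entropy is maximized by the uniform distribution.

Computing entropies:
H(A) = 1.6094 nats
H(B) = 0.8718 nats
H(C) = 1.5066 nats

The uniform distribution (where all probabilities equal 1/5) achieves the maximum entropy of log_e(5) = 1.6094 nats.

Distribution A has the highest entropy.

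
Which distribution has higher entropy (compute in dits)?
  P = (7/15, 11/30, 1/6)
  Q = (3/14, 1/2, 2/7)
Q

Computing entropies in dits:
H(P) = 0.4439
H(Q) = 0.4493

Distribution Q has higher entropy.

Intuition: The distribution closer to uniform (more spread out) has higher entropy.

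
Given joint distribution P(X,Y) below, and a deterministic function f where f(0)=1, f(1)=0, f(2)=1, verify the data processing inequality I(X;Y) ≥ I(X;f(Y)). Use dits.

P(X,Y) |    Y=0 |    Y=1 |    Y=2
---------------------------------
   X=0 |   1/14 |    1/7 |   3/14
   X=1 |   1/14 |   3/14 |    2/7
I(X;Y) = 0.0009, I(X;f(Y)) = 0.0004, inequality holds: 0.0009 ≥ 0.0004

Data Processing Inequality: For any Markov chain X → Y → Z, we have I(X;Y) ≥ I(X;Z).

Here Z = f(Y) is a deterministic function of Y, forming X → Y → Z.

Original I(X;Y) = 0.0009 dits

After applying f:
P(X,Z) where Z=f(Y):
- P(X,Z=0) = P(X,Y=1)
- P(X,Z=1) = P(X,Y=0) + P(X,Y=2)

I(X;Z) = I(X;f(Y)) = 0.0004 dits

Verification: 0.0009 ≥ 0.0004 ✓

Information cannot be created by processing; the function f can only lose information about X.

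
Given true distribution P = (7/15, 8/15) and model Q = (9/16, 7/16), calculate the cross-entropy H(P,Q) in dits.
0.3081 dits

Cross-entropy: H(P,Q) = -Σ p(x) log q(x)

Alternatively: H(P,Q) = H(P) + D_KL(P||Q)
H(P) = 0.3001 dits
D_KL(P||Q) = 0.0080 dits

H(P,Q) = 0.3001 + 0.0080 = 0.3081 dits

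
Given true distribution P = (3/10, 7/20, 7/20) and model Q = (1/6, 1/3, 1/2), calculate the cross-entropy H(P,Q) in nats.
1.1646 nats

Cross-entropy: H(P,Q) = -Σ p(x) log q(x)

Alternatively: H(P,Q) = H(P) + D_KL(P||Q)
H(P) = 1.0961 nats
D_KL(P||Q) = 0.0686 nats

H(P,Q) = 1.0961 + 0.0686 = 1.1646 nats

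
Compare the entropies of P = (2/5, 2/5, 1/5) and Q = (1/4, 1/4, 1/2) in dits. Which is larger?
P

Computing entropies in dits:
H(P) = 0.4581
H(Q) = 0.4515

Distribution P has higher entropy.

Intuition: The distribution closer to uniform (more spread out) has higher entropy.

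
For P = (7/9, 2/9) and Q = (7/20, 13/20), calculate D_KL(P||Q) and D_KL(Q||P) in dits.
D_KL(P||Q) = 0.1661, D_KL(Q||P) = 0.1816

KL divergence is not symmetric: D_KL(P||Q) ≠ D_KL(Q||P) in general.

D_KL(P||Q) = 0.1661 dits
D_KL(Q||P) = 0.1816 dits

No, they are not equal!

This asymmetry is why KL divergence is not a true distance metric.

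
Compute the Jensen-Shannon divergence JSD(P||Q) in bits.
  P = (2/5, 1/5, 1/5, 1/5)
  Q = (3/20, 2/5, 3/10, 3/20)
0.0769 bits

Jensen-Shannon divergence is:
JSD(P||Q) = 0.5 × D_KL(P||M) + 0.5 × D_KL(Q||M)
where M = 0.5 × (P + Q) is the mixture distribution.

M = 0.5 × (2/5, 1/5, 1/5, 1/5) + 0.5 × (3/20, 2/5, 3/10, 3/20) = (11/40, 3/10, 1/4, 7/40)

D_KL(P||M) = 0.0734 bits
D_KL(Q||M) = 0.0804 bits

JSD(P||Q) = 0.5 × 0.0734 + 0.5 × 0.0804 = 0.0769 bits

Unlike KL divergence, JSD is symmetric and bounded: 0 ≤ JSD ≤ log(2).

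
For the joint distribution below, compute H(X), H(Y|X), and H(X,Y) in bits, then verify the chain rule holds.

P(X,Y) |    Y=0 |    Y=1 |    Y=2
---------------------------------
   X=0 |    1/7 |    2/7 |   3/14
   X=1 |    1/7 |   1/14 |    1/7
H(X,Y) = 2.4677, H(X) = 0.9403, H(Y|X) = 1.5274 (all in bits)

Chain rule: H(X,Y) = H(X) + H(Y|X)

Left side — joint entropy directly:
H(X,Y) = -Σ p(x,y) log p(x,y) = 2.4677 bits

Right side — compute H(Y|X) from the conditional distributions:
P(X) = (9/14, 5/14), so H(X) = 0.9403 bits
H(Y|X) = Σ_x P(X=x) · H(Y|X=x):
  P(Y|X=0) = (2/9, 4/9, 1/3), H(Y|X=0) = 1.5305, weight P(X=0) = 9/14
  P(Y|X=1) = (2/5, 1/5, 2/5), H(Y|X=1) = 1.5219, weight P(X=1) = 5/14
H(Y|X) = 1.5274 bits

H(X) + H(Y|X) = 0.9403 + 1.5274 = 2.4677 bits

Both sides equal 2.4677 bits. ✓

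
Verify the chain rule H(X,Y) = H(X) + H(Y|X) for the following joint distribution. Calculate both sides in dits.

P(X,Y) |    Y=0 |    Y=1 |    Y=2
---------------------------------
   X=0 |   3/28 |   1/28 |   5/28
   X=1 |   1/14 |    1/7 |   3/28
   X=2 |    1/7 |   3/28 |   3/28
H(X,Y) = 0.9243, H(X) = 0.4766, H(Y|X) = 0.4478 (all in dits)

Chain rule: H(X,Y) = H(X) + H(Y|X)

Left side — joint entropy directly:
H(X,Y) = -Σ p(x,y) log p(x,y) = 0.9243 dits

Right side — compute H(Y|X) from the conditional distributions:
P(X) = (9/28, 9/28, 5/14), so H(X) = 0.4766 dits
H(Y|X) = Σ_x P(X=x) · H(Y|X=x):
  P(Y|X=0) = (1/3, 1/9, 5/9), H(Y|X=0) = 0.4069, weight P(X=0) = 9/28
  P(Y|X=1) = (2/9, 4/9, 1/3), H(Y|X=1) = 0.4607, weight P(X=1) = 9/28
  P(Y|X=2) = (2/5, 3/10, 3/10), H(Y|X=2) = 0.4729, weight P(X=2) = 5/14
H(Y|X) = 0.4478 dits

H(X) + H(Y|X) = 0.4766 + 0.4478 = 0.9243 dits

Both sides equal 0.9243 dits. ✓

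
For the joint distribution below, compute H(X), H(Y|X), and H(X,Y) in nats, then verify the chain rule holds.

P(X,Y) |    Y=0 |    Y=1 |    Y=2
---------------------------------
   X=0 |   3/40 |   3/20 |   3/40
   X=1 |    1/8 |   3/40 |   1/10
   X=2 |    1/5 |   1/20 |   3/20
H(X,Y) = 2.1138, H(X) = 1.0889, H(Y|X) = 1.0249 (all in nats)

Chain rule: H(X,Y) = H(X) + H(Y|X)

Left side — joint entropy directly:
H(X,Y) = -Σ p(x,y) log p(x,y) = 2.1138 nats

Right side — compute H(Y|X) from the conditional distributions:
P(X) = (3/10, 3/10, 2/5), so H(X) = 1.0889 nats
H(Y|X) = Σ_x P(X=x) · H(Y|X=x):
  P(Y|X=0) = (1/4, 1/2, 1/4), H(Y|X=0) = 1.0397, weight P(X=0) = 3/10
  P(Y|X=1) = (5/12, 1/4, 1/3), H(Y|X=1) = 1.0776, weight P(X=1) = 3/10
  P(Y|X=2) = (1/2, 1/8, 3/8), H(Y|X=2) = 0.9743, weight P(X=2) = 2/5
H(Y|X) = 1.0249 nats

H(X) + H(Y|X) = 1.0889 + 1.0249 = 2.1138 nats

Both sides equal 2.1138 nats. ✓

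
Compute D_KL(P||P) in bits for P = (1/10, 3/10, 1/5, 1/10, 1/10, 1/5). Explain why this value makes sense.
0.0000 bits

KL divergence satisfies the Gibbs inequality: D_KL(P||Q) ≥ 0 for all distributions P, Q.

D_KL(P||Q) = Σ p(x) log(p(x)/q(x))
Each term is p(x) × log_2(p(x)/p(x)) = p(x) × log_2(1) = 0, so the sum is 0.
D_KL(P||Q) = 0.0000 bits

When P = Q, the KL divergence is exactly 0, as there is no 'divergence' between identical distributions.

This non-negativity is a fundamental property: relative entropy cannot be negative because it measures how different Q is from P.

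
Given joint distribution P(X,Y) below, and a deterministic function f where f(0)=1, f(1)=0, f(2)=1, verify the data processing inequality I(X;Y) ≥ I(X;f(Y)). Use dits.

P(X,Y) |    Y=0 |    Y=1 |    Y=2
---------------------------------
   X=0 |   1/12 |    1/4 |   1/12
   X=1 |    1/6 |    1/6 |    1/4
I(X;Y) = 0.0227, I(X;f(Y)) = 0.0216, inequality holds: 0.0227 ≥ 0.0216

Data Processing Inequality: For any Markov chain X → Y → Z, we have I(X;Y) ≥ I(X;Z).

Here Z = f(Y) is a deterministic function of Y, forming X → Y → Z.

Original I(X;Y) = 0.0227 dits

After applying f:
P(X,Z) where Z=f(Y):
- P(X,Z=0) = P(X,Y=1)
- P(X,Z=1) = P(X,Y=0) + P(X,Y=2)

I(X;Z) = I(X;f(Y)) = 0.0216 dits

Verification: 0.0227 ≥ 0.0216 ✓

Information cannot be created by processing; the function f can only lose information about X.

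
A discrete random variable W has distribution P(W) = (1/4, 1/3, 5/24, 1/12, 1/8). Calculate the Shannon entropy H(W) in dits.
0.6543 dits

Shannon entropy is H(X) = -Σ p(x) log p(x).

For P = (1/4, 1/3, 5/24, 1/12, 1/8):
H = -1/4 × log_10(1/4) -1/3 × log_10(1/3) -5/24 × log_10(5/24) -1/12 × log_10(1/12) -1/8 × log_10(1/8)
H = 0.6543 dits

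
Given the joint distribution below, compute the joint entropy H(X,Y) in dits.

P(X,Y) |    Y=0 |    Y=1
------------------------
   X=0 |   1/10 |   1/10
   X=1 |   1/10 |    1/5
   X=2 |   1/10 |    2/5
0.6990 dits

Joint entropy is H(X,Y) = -Σ_{x,y} p(x,y) log p(x,y).

Summing over all non-zero entries:
H(X,Y) = -[1/10·log_10(1/10) + 1/10·log_10(1/10) + 1/10·log_10(1/10) + 1/5·log_10(1/5) + 1/10·log_10(1/10) + 2/5·log_10(2/5)]
H(X,Y) = 0.6990 dits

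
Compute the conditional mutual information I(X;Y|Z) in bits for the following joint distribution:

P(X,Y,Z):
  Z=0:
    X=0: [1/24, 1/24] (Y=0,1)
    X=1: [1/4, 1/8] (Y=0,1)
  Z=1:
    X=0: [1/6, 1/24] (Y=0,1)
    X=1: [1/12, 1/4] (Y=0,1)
0.1243 bits

Conditional mutual information: I(X;Y|Z) = H(X|Z) + H(Y|Z) - H(X,Y|Z)

H(Z) = 0.9950
H(X,Z) = 1.8292 → H(X|Z) = 0.8342
H(Y,Z) = 1.9678 → H(Y|Z) = 0.9728
H(X,Y,Z) = 2.6777 → H(X,Y|Z) = 1.6827

I(X;Y|Z) = 0.8342 + 0.9728 - 1.6827 = 0.1243 bits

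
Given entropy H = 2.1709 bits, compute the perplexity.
4.5030

Perplexity is 2^H (or exp(H) for natural log).

H = 2.1709 bits
Perplexity = 2^2.1709 = 4.5030

Interpretation: The model's uncertainty is equivalent to choosing uniformly among 4.5 options.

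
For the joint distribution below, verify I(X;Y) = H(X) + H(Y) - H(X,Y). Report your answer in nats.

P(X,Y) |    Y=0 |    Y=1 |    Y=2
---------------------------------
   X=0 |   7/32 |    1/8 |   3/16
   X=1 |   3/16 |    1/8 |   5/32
I(X;Y) = 0.0007 nats

Mutual information has multiple equivalent forms:
- I(X;Y) = H(X) - H(X|Y)
- I(X;Y) = H(Y) - H(Y|X)
- I(X;Y) = H(X) + H(Y) - H(X,Y)

Computing all quantities:
H(X) = 0.6912, H(Y) = 1.0796, H(X,Y) = 1.7701
H(X|Y) = 0.6905, H(Y|X) = 1.0789

Verification:
H(X) - H(X|Y) = 0.6912 - 0.6905 = 0.0007
H(Y) - H(Y|X) = 1.0796 - 1.0789 = 0.0007
H(X) + H(Y) - H(X,Y) = 0.6912 + 1.0796 - 1.7701 = 0.0007

All forms give I(X;Y) = 0.0007 nats. ✓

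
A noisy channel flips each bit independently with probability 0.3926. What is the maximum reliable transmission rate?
0.0335 bits

For a binary symmetric channel (BSC) with error probability p:
Capacity C = 1 - H(p) bits per symbol

where H(p) = -p log₂(p) - (1-p) log₂(1-p) is the binary entropy function.

H(0.3926) = 0.9665 bits
C = 1 - 0.9665 = 0.0335 bits per symbol

This means we can reliably transmit up to 0.0335 bits of information per channel use.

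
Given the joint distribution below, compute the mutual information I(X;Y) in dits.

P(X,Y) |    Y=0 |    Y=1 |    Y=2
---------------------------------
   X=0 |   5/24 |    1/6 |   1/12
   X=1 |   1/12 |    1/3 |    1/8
0.0246 dits

Mutual information: I(X;Y) = H(X) + H(Y) - H(X,Y)

Marginals:
P(X) = (11/24, 13/24), H(X) = 0.2995 dits
P(Y) = (7/24, 1/2, 5/24), H(Y) = 0.4485 dits

Joint entropy: H(X,Y) = 0.7234 dits

I(X;Y) = 0.2995 + 0.4485 - 0.7234 = 0.0246 dits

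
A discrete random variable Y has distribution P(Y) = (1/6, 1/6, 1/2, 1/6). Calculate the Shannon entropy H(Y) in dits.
0.5396 dits

Shannon entropy is H(X) = -Σ p(x) log p(x).

For P = (1/6, 1/6, 1/2, 1/6):
H = -1/6 × log_10(1/6) -1/6 × log_10(1/6) -1/2 × log_10(1/2) -1/6 × log_10(1/6)
H = 0.5396 dits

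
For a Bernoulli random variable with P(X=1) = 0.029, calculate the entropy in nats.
0.1312 nats

The binary entropy function is:
H(p) = -p log(p) - (1-p) log(1-p)

H(0.029) = -0.029 × log_e(0.029) - 0.971 × log_e(0.971)
H(0.029) = 0.1312 nats

Note: Binary entropy is maximized at p=0.5 (H=1 bit) and minimized at p=0 or p=1 (H=0).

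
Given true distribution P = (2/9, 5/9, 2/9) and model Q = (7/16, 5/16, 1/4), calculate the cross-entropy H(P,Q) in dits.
0.4942 dits

Cross-entropy: H(P,Q) = -Σ p(x) log q(x)

Alternatively: H(P,Q) = H(P) + D_KL(P||Q)
H(P) = 0.4321 dits
D_KL(P||Q) = 0.0621 dits

H(P,Q) = 0.4321 + 0.0621 = 0.4942 dits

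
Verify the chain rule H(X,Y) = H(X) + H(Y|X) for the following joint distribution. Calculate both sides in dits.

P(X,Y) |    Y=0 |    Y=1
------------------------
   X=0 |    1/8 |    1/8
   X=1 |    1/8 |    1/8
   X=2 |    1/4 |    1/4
H(X,Y) = 0.7526, H(X) = 0.4515, H(Y|X) = 0.3010 (all in dits)

Chain rule: H(X,Y) = H(X) + H(Y|X)

Left side — joint entropy directly:
H(X,Y) = -Σ p(x,y) log p(x,y) = 0.7526 dits

Right side — compute H(Y|X) from the conditional distributions:
P(X) = (1/4, 1/4, 1/2), so H(X) = 0.4515 dits
H(Y|X) = Σ_x P(X=x) · H(Y|X=x):
  P(Y|X=0) = (1/2, 1/2), H(Y|X=0) = 0.3010, weight P(X=0) = 1/4
  P(Y|X=1) = (1/2, 1/2), H(Y|X=1) = 0.3010, weight P(X=1) = 1/4
  P(Y|X=2) = (1/2, 1/2), H(Y|X=2) = 0.3010, weight P(X=2) = 1/2
H(Y|X) = 0.3010 dits

H(X) + H(Y|X) = 0.4515 + 0.3010 = 0.7526 dits

Both sides equal 0.7526 dits. ✓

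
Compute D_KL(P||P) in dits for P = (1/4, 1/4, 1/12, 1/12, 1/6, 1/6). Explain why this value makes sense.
0.0000 dits

KL divergence satisfies the Gibbs inequality: D_KL(P||Q) ≥ 0 for all distributions P, Q.

D_KL(P||Q) = Σ p(x) log(p(x)/q(x))
Each term is p(x) × log_10(p(x)/p(x)) = p(x) × log_10(1) = 0, so the sum is 0.
D_KL(P||Q) = 0.0000 dits

When P = Q, the KL divergence is exactly 0, as there is no 'divergence' between identical distributions.

This non-negativity is a fundamental property: relative entropy cannot be negative because it measures how different Q is from P.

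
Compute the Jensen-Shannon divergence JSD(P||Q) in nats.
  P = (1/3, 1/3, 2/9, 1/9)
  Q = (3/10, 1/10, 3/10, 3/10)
0.0590 nats

Jensen-Shannon divergence is:
JSD(P||Q) = 0.5 × D_KL(P||M) + 0.5 × D_KL(Q||M)
where M = 0.5 × (P + Q) is the mixture distribution.

M = 0.5 × (1/3, 1/3, 2/9, 1/9) + 0.5 × (3/10, 1/10, 3/10, 3/10) = (0.316667, 0.216667, 0.261111, 0.205556)

D_KL(P||M) = 0.0565 nats
D_KL(Q||M) = 0.0615 nats

JSD(P||Q) = 0.5 × 0.0565 + 0.5 × 0.0615 = 0.0590 nats

Unlike KL divergence, JSD is symmetric and bounded: 0 ≤ JSD ≤ log(2).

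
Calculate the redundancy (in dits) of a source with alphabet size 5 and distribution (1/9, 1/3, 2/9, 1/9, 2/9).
0.0376 dits

Redundancy measures how far a source is from maximum entropy:
R = H_max - H(X)

Maximum entropy for 5 symbols: H_max = log_10(5) = 0.6990 dits
Actual entropy: H(X) = 0.6614 dits
Redundancy: R = 0.6990 - 0.6614 = 0.0376 dits

This redundancy represents potential for compression: the source could be compressed by 0.0376 dits per symbol.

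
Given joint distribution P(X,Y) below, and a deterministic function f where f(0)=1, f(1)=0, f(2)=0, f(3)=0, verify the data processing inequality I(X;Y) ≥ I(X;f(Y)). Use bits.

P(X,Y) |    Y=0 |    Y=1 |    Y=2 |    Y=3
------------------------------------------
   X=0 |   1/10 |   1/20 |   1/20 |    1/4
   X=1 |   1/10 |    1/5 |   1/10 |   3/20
I(X;Y) = 0.0928, I(X;f(Y)) = 0.0018, inequality holds: 0.0928 ≥ 0.0018

Data Processing Inequality: For any Markov chain X → Y → Z, we have I(X;Y) ≥ I(X;Z).

Here Z = f(Y) is a deterministic function of Y, forming X → Y → Z.

Original I(X;Y) = 0.0928 bits

After applying f:
P(X,Z) where Z=f(Y):
- P(X,Z=0) = P(X,Y=1) + P(X,Y=2) + P(X,Y=3)
- P(X,Z=1) = P(X,Y=0)

I(X;Z) = I(X;f(Y)) = 0.0018 bits

Verification: 0.0928 ≥ 0.0018 ✓

Information cannot be created by processing; the function f can only lose information about X.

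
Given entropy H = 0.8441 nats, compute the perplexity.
2.3259

Perplexity is e^H (or exp(H) for natural log).

H = 0.8441 nats
Perplexity = e^0.8441 = 2.3259

Interpretation: The model's uncertainty is equivalent to choosing uniformly among 2.3 options.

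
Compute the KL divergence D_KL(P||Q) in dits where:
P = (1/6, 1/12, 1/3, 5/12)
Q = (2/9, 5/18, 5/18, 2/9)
0.0757 dits

KL divergence: D_KL(P||Q) = Σ p(x) log(p(x)/q(x))

Computing term by term:
  x=0: 1/6 × log_10[(1/6)/(2/9)] = 1/6 × -0.1249 = -0.0208
  x=1: 1/12 × log_10[(1/12)/(5/18)] = 1/12 × -0.5229 = -0.0436
  x=2: 1/3 × log_10[(1/3)/(5/18)] = 1/3 × 0.0792 = 0.0264
  x=3: 5/12 × log_10[(5/12)/(2/9)] = 5/12 × 0.2730 = 0.1138

D_KL(P||Q) = 0.0757 dits

Note: KL divergence is always non-negative and equals 0 iff P = Q.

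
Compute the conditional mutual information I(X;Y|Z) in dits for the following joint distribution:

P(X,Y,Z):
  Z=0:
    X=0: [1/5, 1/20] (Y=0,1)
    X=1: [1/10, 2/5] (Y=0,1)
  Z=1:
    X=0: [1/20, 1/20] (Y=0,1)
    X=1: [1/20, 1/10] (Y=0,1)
0.0577 dits

Conditional mutual information: I(X;Y|Z) = H(X|Z) + H(Y|Z) - H(X,Y|Z)

H(Z) = 0.2442
H(X,Z) = 0.5246 → H(X|Z) = 0.2804
H(Y,Z) = 0.5365 → H(Y|Z) = 0.2923
H(X,Y,Z) = 0.7592 → H(X,Y|Z) = 0.5150

I(X;Y|Z) = 0.2804 + 0.2923 - 0.5150 = 0.0577 dits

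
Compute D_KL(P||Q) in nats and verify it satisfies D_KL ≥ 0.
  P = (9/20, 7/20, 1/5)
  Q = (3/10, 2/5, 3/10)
0.0546 nats

KL divergence satisfies the Gibbs inequality: D_KL(P||Q) ≥ 0 for all distributions P, Q.

D_KL(P||Q) = Σ p(x) log(p(x)/q(x))
Term by term:
  x=0: 9/20 × log_e[(9/20)/(3/10)] = 0.1825
  x=1: 7/20 × log_e[(7/20)/(2/5)] = -0.0467
  x=2: 1/5 × log_e[(1/5)/(3/10)] = -0.0811
D_KL(P||Q) = 0.0546 nats

D_KL(P||Q) = 0.0546 ≥ 0 ✓

This non-negativity is a fundamental property: relative entropy cannot be negative because it measures how different Q is from P.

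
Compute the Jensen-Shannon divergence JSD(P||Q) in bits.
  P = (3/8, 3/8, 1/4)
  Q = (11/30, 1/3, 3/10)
0.0026 bits

Jensen-Shannon divergence is:
JSD(P||Q) = 0.5 × D_KL(P||M) + 0.5 × D_KL(Q||M)
where M = 0.5 × (P + Q) is the mixture distribution.

M = 0.5 × (3/8, 3/8, 1/4) + 0.5 × (11/30, 1/3, 3/10) = (0.370833, 0.354167, 11/40)

D_KL(P||M) = 0.0026 bits
D_KL(Q||M) = 0.0025 bits

JSD(P||Q) = 0.5 × 0.0026 + 0.5 × 0.0025 = 0.0026 bits

Unlike KL divergence, JSD is symmetric and bounded: 0 ≤ JSD ≤ log(2).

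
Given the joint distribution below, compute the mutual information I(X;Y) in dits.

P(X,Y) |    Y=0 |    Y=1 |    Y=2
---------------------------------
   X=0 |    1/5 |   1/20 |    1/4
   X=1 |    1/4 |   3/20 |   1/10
0.0270 dits

Mutual information: I(X;Y) = H(X) + H(Y) - H(X,Y)

Marginals:
P(X) = (1/2, 1/2), H(X) = 0.3010 dits
P(Y) = (9/20, 1/5, 7/20), H(Y) = 0.4554 dits

Joint entropy: H(X,Y) = 0.7295 dits

I(X;Y) = 0.3010 + 0.4554 - 0.7295 = 0.0270 dits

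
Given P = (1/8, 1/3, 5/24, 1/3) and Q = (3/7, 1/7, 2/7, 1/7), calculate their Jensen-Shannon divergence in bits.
0.1244 bits

Jensen-Shannon divergence is:
JSD(P||Q) = 0.5 × D_KL(P||M) + 0.5 × D_KL(Q||M)
where M = 0.5 × (P + Q) is the mixture distribution.

M = 0.5 × (1/8, 1/3, 5/24, 1/3) + 0.5 × (3/7, 1/7, 2/7, 1/7) = (0.276786, 5/21, 0.247024, 5/21)

D_KL(P||M) = 0.1291 bits
D_KL(Q||M) = 0.1197 bits

JSD(P||Q) = 0.5 × 0.1291 + 0.5 × 0.1197 = 0.1244 bits

Unlike KL divergence, JSD is symmetric and bounded: 0 ≤ JSD ≤ log(2).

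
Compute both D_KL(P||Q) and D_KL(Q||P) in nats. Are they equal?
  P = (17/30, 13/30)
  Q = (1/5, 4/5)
D_KL(P||Q) = 0.3245, D_KL(Q||P) = 0.2822

KL divergence is not symmetric: D_KL(P||Q) ≠ D_KL(Q||P) in general.

D_KL(P||Q) = 0.3245 nats
D_KL(Q||P) = 0.2822 nats

No, they are not equal!

This asymmetry is why KL divergence is not a true distance metric.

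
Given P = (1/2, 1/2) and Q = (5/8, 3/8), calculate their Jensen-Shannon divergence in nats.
0.0080 nats

Jensen-Shannon divergence is:
JSD(P||Q) = 0.5 × D_KL(P||M) + 0.5 × D_KL(Q||M)
where M = 0.5 × (P + Q) is the mixture distribution.

M = 0.5 × (1/2, 1/2) + 0.5 × (5/8, 3/8) = (9/16, 7/16)

D_KL(P||M) = 0.0079 nats
D_KL(Q||M) = 0.0080 nats

JSD(P||Q) = 0.5 × 0.0079 + 0.5 × 0.0080 = 0.0080 nats

Unlike KL divergence, JSD is symmetric and bounded: 0 ≤ JSD ≤ log(2).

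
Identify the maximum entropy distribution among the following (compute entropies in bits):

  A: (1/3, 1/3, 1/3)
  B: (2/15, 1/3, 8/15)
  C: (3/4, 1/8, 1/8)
A

For a discrete distribution over n outcomes, entropy is maximized by the uniform distribution.

Computing entropies:
H(A) = 1.5850 bits
H(B) = 1.3996 bits
H(C) = 1.0613 bits

The uniform distribution (where all probabilities equal 1/3) achieves the maximum entropy of log_2(3) = 1.5850 bits.

Distribution A has the highest entropy.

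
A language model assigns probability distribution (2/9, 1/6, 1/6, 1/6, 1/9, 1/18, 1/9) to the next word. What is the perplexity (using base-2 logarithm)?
6.5467

Perplexity is 2^H (or exp(H) for natural log).

First, H = -Σ p log p = 2.7108 bits
Perplexity = 2^2.7108 = 6.5467

Interpretation: The model's uncertainty is equivalent to choosing uniformly among 6.5 options.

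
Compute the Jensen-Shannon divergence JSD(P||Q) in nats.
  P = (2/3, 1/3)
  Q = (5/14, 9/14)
0.0487 nats

Jensen-Shannon divergence is:
JSD(P||Q) = 0.5 × D_KL(P||M) + 0.5 × D_KL(Q||M)
where M = 0.5 × (P + Q) is the mixture distribution.

M = 0.5 × (2/3, 1/3) + 0.5 × (5/14, 9/14) = (0.511905, 0.488095)

D_KL(P||M) = 0.0490 nats
D_KL(Q||M) = 0.0485 nats

JSD(P||Q) = 0.5 × 0.0490 + 0.5 × 0.0485 = 0.0487 nats

Unlike KL divergence, JSD is symmetric and bounded: 0 ≤ JSD ≤ log(2).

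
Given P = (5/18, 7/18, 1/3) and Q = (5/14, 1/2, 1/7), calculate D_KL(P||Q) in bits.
0.1658 bits

KL divergence: D_KL(P||Q) = Σ p(x) log(p(x)/q(x))

Computing term by term:
  x=0: 5/18 × log_2[(5/18)/(5/14)] = 5/18 × -0.3626 = -0.1007
  x=1: 7/18 × log_2[(7/18)/(1/2)] = 7/18 × -0.3626 = -0.1410
  x=2: 1/3 × log_2[(1/3)/(1/7)] = 1/3 × 1.2224 = 0.4075

D_KL(P||Q) = 0.1658 bits

Note: KL divergence is always non-negative and equals 0 iff P = Q.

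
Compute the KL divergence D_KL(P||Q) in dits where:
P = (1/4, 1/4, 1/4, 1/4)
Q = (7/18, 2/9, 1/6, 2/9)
0.0216 dits

KL divergence: D_KL(P||Q) = Σ p(x) log(p(x)/q(x))

Computing term by term:
  x=0: 1/4 × log_10[(1/4)/(7/18)] = 1/4 × -0.1919 = -0.0480
  x=1: 1/4 × log_10[(1/4)/(2/9)] = 1/4 × 0.0512 = 0.0128
  x=2: 1/4 × log_10[(1/4)/(1/6)] = 1/4 × 0.1761 = 0.0440
  x=3: 1/4 × log_10[(1/4)/(2/9)] = 1/4 × 0.0512 = 0.0128

D_KL(P||Q) = 0.0216 dits

Note: KL divergence is always non-negative and equals 0 iff P = Q.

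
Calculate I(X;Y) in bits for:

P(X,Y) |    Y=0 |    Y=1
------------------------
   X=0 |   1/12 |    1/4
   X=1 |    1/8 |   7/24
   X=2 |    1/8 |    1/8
0.0307 bits

Mutual information: I(X;Y) = H(X) + H(Y) - H(X,Y)

Marginals:
P(X) = (1/3, 5/12, 1/4), H(X) = 1.5546 bits
P(Y) = (1/3, 2/3), H(Y) = 0.9183 bits

Joint entropy: H(X,Y) = 2.4422 bits

I(X;Y) = 1.5546 + 0.9183 - 2.4422 = 0.0307 bits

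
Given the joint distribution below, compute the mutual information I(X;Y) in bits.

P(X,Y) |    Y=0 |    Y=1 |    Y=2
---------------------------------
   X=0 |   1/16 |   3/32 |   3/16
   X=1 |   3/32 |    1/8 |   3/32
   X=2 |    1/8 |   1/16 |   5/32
0.0530 bits

Mutual information: I(X;Y) = H(X) + H(Y) - H(X,Y)

Marginals:
P(X) = (11/32, 5/16, 11/32), H(X) = 1.5835 bits
P(Y) = (9/32, 9/32, 7/16), H(Y) = 1.5512 bits

Joint entropy: H(X,Y) = 3.0817 bits

I(X;Y) = 1.5835 + 1.5512 - 3.0817 = 0.0530 bits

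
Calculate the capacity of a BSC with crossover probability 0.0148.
0.8888 bits

For a binary symmetric channel (BSC) with error probability p:
Capacity C = 1 - H(p) bits per symbol

where H(p) = -p log₂(p) - (1-p) log₂(1-p) is the binary entropy function.

H(0.0148) = 0.1112 bits
C = 1 - 0.1112 = 0.8888 bits per symbol

This means we can reliably transmit up to 0.8888 bits of information per channel use.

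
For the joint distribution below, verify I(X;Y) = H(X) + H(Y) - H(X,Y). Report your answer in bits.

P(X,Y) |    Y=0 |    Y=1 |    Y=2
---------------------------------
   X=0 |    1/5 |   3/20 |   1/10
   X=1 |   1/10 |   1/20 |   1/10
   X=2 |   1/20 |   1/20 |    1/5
I(X;Y) = 0.1142 bits

Mutual information has multiple equivalent forms:
- I(X;Y) = H(X) - H(X|Y)
- I(X;Y) = H(Y) - H(Y|X)
- I(X;Y) = H(X) + H(Y) - H(X,Y)

Computing all quantities:
H(X) = 1.5395, H(Y) = 1.5589, H(X,Y) = 2.9842
H(X|Y) = 1.4253, H(Y|X) = 1.4447

Verification:
H(X) - H(X|Y) = 1.5395 - 1.4253 = 0.1142
H(Y) - H(Y|X) = 1.5589 - 1.4447 = 0.1142
H(X) + H(Y) - H(X,Y) = 1.5395 + 1.5589 - 2.9842 = 0.1142

All forms give I(X;Y) = 0.1142 bits. ✓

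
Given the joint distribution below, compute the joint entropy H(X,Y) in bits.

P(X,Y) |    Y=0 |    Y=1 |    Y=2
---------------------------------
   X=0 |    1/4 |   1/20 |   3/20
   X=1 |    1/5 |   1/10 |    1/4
2.4232 bits

Joint entropy is H(X,Y) = -Σ_{x,y} p(x,y) log p(x,y).

Summing over all non-zero entries:
H(X,Y) = -[1/4·log_2(1/4) + 1/20·log_2(1/20) + 3/20·log_2(3/20) + 1/5·log_2(1/5) + 1/10·log_2(1/10) + 1/4·log_2(1/4)]
H(X,Y) = 2.4232 bits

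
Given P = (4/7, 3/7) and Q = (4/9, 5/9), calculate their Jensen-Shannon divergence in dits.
0.0035 dits

Jensen-Shannon divergence is:
JSD(P||Q) = 0.5 × D_KL(P||M) + 0.5 × D_KL(Q||M)
where M = 0.5 × (P + Q) is the mixture distribution.

M = 0.5 × (4/7, 3/7) + 0.5 × (4/9, 5/9) = (0.507937, 0.492063)

D_KL(P||M) = 0.0035 dits
D_KL(Q||M) = 0.0035 dits

JSD(P||Q) = 0.5 × 0.0035 + 0.5 × 0.0035 = 0.0035 dits

Unlike KL divergence, JSD is symmetric and bounded: 0 ≤ JSD ≤ log(2).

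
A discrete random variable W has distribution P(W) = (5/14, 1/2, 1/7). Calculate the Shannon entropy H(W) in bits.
1.4316 bits

Shannon entropy is H(X) = -Σ p(x) log p(x).

For P = (5/14, 1/2, 1/7):
H = -5/14 × log_2(5/14) -1/2 × log_2(1/2) -1/7 × log_2(1/7)
H = 1.4316 bits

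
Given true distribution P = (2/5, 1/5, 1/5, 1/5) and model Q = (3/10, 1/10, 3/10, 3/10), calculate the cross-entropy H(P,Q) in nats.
1.4237 nats

Cross-entropy: H(P,Q) = -Σ p(x) log q(x)

Alternatively: H(P,Q) = H(P) + D_KL(P||Q)
H(P) = 1.3322 nats
D_KL(P||Q) = 0.0915 nats

H(P,Q) = 1.3322 + 0.0915 = 1.4237 nats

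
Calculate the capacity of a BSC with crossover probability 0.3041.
0.1138 bits

For a binary symmetric channel (BSC) with error probability p:
Capacity C = 1 - H(p) bits per symbol

where H(p) = -p log₂(p) - (1-p) log₂(1-p) is the binary entropy function.

H(0.3041) = 0.8862 bits
C = 1 - 0.8862 = 0.1138 bits per symbol

This means we can reliably transmit up to 0.1138 bits of information per channel use.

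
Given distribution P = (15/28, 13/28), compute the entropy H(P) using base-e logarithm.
0.6906 nats

Shannon entropy is H(X) = -Σ p(x) log p(x).

For P = (15/28, 13/28):
H = -15/28 × log_e(15/28) -13/28 × log_e(13/28)
H = 0.6906 nats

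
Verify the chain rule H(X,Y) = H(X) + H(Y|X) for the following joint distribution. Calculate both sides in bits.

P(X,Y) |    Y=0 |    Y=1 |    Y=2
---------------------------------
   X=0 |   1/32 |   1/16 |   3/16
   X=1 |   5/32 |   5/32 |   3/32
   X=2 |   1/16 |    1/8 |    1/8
H(X,Y) = 3.0161, H(X) = 1.5671, H(Y|X) = 1.4491 (all in bits)

Chain rule: H(X,Y) = H(X) + H(Y|X)

Left side — joint entropy directly:
H(X,Y) = -Σ p(x,y) log p(x,y) = 3.0161 bits

Right side — compute H(Y|X) from the conditional distributions:
P(X) = (9/32, 13/32, 5/16), so H(X) = 1.5671 bits
H(Y|X) = Σ_x P(X=x) · H(Y|X=x):
  P(Y|X=0) = (1/9, 2/9, 2/3), H(Y|X=0) = 1.2244, weight P(X=0) = 9/32
  P(Y|X=1) = (5/13, 5/13, 3/13), H(Y|X=1) = 1.5486, weight P(X=1) = 13/32
  P(Y|X=2) = (1/5, 2/5, 2/5), H(Y|X=2) = 1.5219, weight P(X=2) = 5/16
H(Y|X) = 1.4491 bits

H(X) + H(Y|X) = 1.5671 + 1.4491 = 3.0161 bits

Both sides equal 3.0161 bits. ✓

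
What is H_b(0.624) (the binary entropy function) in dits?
0.2875 dits

The binary entropy function is:
H(p) = -p log(p) - (1-p) log(1-p)

H(0.624) = -0.624 × log_10(0.624) - 0.376 × log_10(0.376)
H(0.624) = 0.2875 dits

Note: Binary entropy is maximized at p=0.5 (H=1 bit) and minimized at p=0 or p=1 (H=0).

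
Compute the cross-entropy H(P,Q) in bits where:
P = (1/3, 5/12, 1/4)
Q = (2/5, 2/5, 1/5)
1.5719 bits

Cross-entropy: H(P,Q) = -Σ p(x) log q(x)

Alternatively: H(P,Q) = H(P) + D_KL(P||Q)
H(P) = 1.5546 bits
D_KL(P||Q) = 0.0173 bits

H(P,Q) = 1.5546 + 0.0173 = 1.5719 bits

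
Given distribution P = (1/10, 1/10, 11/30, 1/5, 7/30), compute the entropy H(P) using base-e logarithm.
1.4898 nats

Shannon entropy is H(X) = -Σ p(x) log p(x).

For P = (1/10, 1/10, 11/30, 1/5, 7/30):
H = -1/10 × log_e(1/10) -1/10 × log_e(1/10) -11/30 × log_e(11/30) -1/5 × log_e(1/5) -7/30 × log_e(7/30)
H = 1.4898 nats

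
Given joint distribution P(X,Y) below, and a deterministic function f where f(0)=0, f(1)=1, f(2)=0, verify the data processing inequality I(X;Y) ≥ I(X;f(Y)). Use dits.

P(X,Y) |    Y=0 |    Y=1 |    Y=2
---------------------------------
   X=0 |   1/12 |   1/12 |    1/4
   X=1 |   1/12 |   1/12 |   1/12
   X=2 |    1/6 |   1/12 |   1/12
I(X;Y) = 0.0262, I(X;f(Y)) = 0.0032, inequality holds: 0.0262 ≥ 0.0032

Data Processing Inequality: For any Markov chain X → Y → Z, we have I(X;Y) ≥ I(X;Z).

Here Z = f(Y) is a deterministic function of Y, forming X → Y → Z.

Original I(X;Y) = 0.0262 dits

After applying f:
P(X,Z) where Z=f(Y):
- P(X,Z=0) = P(X,Y=0) + P(X,Y=2)
- P(X,Z=1) = P(X,Y=1)

I(X;Z) = I(X;f(Y)) = 0.0032 dits

Verification: 0.0262 ≥ 0.0032 ✓

Information cannot be created by processing; the function f can only lose information about X.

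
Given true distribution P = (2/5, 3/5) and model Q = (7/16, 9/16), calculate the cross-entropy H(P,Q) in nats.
0.6759 nats

Cross-entropy: H(P,Q) = -Σ p(x) log q(x)

Alternatively: H(P,Q) = H(P) + D_KL(P||Q)
H(P) = 0.6730 nats
D_KL(P||Q) = 0.0029 nats

H(P,Q) = 0.6730 + 0.0029 = 0.6759 nats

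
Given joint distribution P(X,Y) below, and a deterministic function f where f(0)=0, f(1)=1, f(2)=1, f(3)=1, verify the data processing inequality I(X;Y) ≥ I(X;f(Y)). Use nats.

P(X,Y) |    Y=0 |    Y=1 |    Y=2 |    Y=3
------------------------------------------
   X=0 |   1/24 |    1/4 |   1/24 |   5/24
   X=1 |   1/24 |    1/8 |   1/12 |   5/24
I(X;Y) = 0.0248, I(X;f(Y)) = 0.0003, inequality holds: 0.0248 ≥ 0.0003

Data Processing Inequality: For any Markov chain X → Y → Z, we have I(X;Y) ≥ I(X;Z).

Here Z = f(Y) is a deterministic function of Y, forming X → Y → Z.

Original I(X;Y) = 0.0248 nats

After applying f:
P(X,Z) where Z=f(Y):
- P(X,Z=0) = P(X,Y=0)
- P(X,Z=1) = P(X,Y=1) + P(X,Y=2) + P(X,Y=3)

I(X;Z) = I(X;f(Y)) = 0.0003 nats

Verification: 0.0248 ≥ 0.0003 ✓

Information cannot be created by processing; the function f can only lose information about X.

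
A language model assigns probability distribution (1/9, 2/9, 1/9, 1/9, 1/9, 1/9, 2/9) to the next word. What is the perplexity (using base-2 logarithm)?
6.6138

Perplexity is 2^H (or exp(H) for natural log).

First, H = -Σ p log p = 2.7255 bits
Perplexity = 2^2.7255 = 6.6138

Interpretation: The model's uncertainty is equivalent to choosing uniformly among 6.6 options.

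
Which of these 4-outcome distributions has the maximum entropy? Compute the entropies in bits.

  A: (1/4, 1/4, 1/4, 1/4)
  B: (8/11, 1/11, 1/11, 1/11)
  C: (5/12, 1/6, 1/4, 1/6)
A

For a discrete distribution over n outcomes, entropy is maximized by the uniform distribution.

Computing entropies:
H(A) = 2.0000 bits
H(B) = 1.2776 bits
H(C) = 1.8879 bits

The uniform distribution (where all probabilities equal 1/4) achieves the maximum entropy of log_2(4) = 2.0000 bits.

Distribution A has the highest entropy.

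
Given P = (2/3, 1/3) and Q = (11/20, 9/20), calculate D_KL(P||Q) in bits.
0.0407 bits

KL divergence: D_KL(P||Q) = Σ p(x) log(p(x)/q(x))

Computing term by term:
  x=0: 2/3 × log_2[(2/3)/(11/20)] = 2/3 × 0.2775 = 0.1850
  x=1: 1/3 × log_2[(1/3)/(9/20)] = 1/3 × -0.4330 = -0.1443

D_KL(P||Q) = 0.0407 bits

Note: KL divergence is always non-negative and equals 0 iff P = Q.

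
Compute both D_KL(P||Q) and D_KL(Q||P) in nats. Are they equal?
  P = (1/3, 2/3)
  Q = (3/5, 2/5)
D_KL(P||Q) = 0.1446, D_KL(Q||P) = 0.1483

KL divergence is not symmetric: D_KL(P||Q) ≠ D_KL(Q||P) in general.

D_KL(P||Q) = 0.1446 nats
D_KL(Q||P) = 0.1483 nats

No, they are not equal!

This asymmetry is why KL divergence is not a true distance metric.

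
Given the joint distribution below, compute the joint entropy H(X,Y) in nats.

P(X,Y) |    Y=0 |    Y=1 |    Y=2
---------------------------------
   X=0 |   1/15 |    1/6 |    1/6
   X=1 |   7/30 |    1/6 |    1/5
1.7379 nats

Joint entropy is H(X,Y) = -Σ_{x,y} p(x,y) log p(x,y).

Summing over all non-zero entries:
H(X,Y) = -[1/15·log_e(1/15) + 1/6·log_e(1/6) + 1/6·log_e(1/6) + 7/30·log_e(7/30) + 1/6·log_e(1/6) + 1/5·log_e(1/5)]
H(X,Y) = 1.7379 nats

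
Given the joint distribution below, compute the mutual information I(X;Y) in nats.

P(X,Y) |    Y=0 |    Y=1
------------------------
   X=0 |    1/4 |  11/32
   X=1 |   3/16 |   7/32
0.0008 nats

Mutual information: I(X;Y) = H(X) + H(Y) - H(X,Y)

Marginals:
P(X) = (19/32, 13/32), H(X) = 0.6755 nats
P(Y) = (7/16, 9/16), H(Y) = 0.6853 nats

Joint entropy: H(X,Y) = 1.3600 nats

I(X;Y) = 0.6755 + 0.6853 - 1.3600 = 0.0008 nats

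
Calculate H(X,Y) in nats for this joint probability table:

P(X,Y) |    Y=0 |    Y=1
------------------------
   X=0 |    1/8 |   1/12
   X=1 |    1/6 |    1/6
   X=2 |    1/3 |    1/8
1.6904 nats

Joint entropy is H(X,Y) = -Σ_{x,y} p(x,y) log p(x,y).

Summing over all non-zero entries:
H(X,Y) = -[1/8·log_e(1/8) + 1/12·log_e(1/12) + 1/6·log_e(1/6) + 1/6·log_e(1/6) + 1/3·log_e(1/3) + 1/8·log_e(1/8)]
H(X,Y) = 1.6904 nats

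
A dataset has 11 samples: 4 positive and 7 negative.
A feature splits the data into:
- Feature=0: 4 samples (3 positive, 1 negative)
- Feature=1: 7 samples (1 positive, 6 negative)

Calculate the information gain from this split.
0.2741 bits

Information Gain = H(Y) - H(Y|Feature)

Before split:
P(positive) = 4/11 = 0.3636
H(Y) = 0.9457 bits

After split:
Feature=0: H = 0.8113 bits (weight = 4/11)
Feature=1: H = 0.5917 bits (weight = 7/11)
H(Y|Feature) = (4/11)×0.8113 + (7/11)×0.5917 = 0.6715 bits

Information Gain = 0.9457 - 0.6715 = 0.2741 bits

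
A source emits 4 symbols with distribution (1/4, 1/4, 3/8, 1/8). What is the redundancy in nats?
0.0654 nats

Redundancy measures how far a source is from maximum entropy:
R = H_max - H(X)

Maximum entropy for 4 symbols: H_max = log_e(4) = 1.3863 nats
Actual entropy: H(X) = 1.3209 nats
Redundancy: R = 1.3863 - 1.3209 = 0.0654 nats

This redundancy represents potential for compression: the source could be compressed by 0.0654 nats per symbol.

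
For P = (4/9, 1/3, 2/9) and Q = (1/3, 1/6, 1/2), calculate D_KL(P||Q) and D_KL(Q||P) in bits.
D_KL(P||Q) = 0.2578, D_KL(Q||P) = 0.2800

KL divergence is not symmetric: D_KL(P||Q) ≠ D_KL(Q||P) in general.

D_KL(P||Q) = 0.2578 bits
D_KL(Q||P) = 0.2800 bits

No, they are not equal!

This asymmetry is why KL divergence is not a true distance metric.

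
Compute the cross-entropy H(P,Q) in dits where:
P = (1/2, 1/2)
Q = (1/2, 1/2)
0.3010 dits

Cross-entropy: H(P,Q) = -Σ p(x) log q(x)

Alternatively: H(P,Q) = H(P) + D_KL(P||Q)
H(P) = 0.3010 dits
D_KL(P||Q) = 0.0000 dits

H(P,Q) = 0.3010 + 0.0000 = 0.3010 dits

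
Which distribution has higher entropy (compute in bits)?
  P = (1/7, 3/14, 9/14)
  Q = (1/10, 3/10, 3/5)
Q

Computing entropies in bits:
H(P) = 1.2871
H(Q) = 1.2955

Distribution Q has higher entropy.

Intuition: The distribution closer to uniform (more spread out) has higher entropy.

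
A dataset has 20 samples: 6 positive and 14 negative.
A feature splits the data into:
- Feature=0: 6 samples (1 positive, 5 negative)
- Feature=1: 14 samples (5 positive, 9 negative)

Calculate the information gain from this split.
0.0281 bits

Information Gain = H(Y) - H(Y|Feature)

Before split:
P(positive) = 6/20 = 0.3000
H(Y) = 0.8813 bits

After split:
Feature=0: H = 0.6500 bits (weight = 6/20)
Feature=1: H = 0.9403 bits (weight = 14/20)
H(Y|Feature) = (6/20)×0.6500 + (14/20)×0.9403 = 0.8532 bits

Information Gain = 0.8813 - 0.8532 = 0.0281 bits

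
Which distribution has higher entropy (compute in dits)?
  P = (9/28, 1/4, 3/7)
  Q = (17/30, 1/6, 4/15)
P

Computing entropies in dits:
H(P) = 0.4667
H(Q) = 0.4225

Distribution P has higher entropy.

Intuition: The distribution closer to uniform (more spread out) has higher entropy.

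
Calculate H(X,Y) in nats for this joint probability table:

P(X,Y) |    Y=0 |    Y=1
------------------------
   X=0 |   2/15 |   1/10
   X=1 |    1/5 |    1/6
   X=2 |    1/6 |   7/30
1.7576 nats

Joint entropy is H(X,Y) = -Σ_{x,y} p(x,y) log p(x,y).

Summing over all non-zero entries:
H(X,Y) = -[2/15·log_e(2/15) + 1/10·log_e(1/10) + 1/5·log_e(1/5) + 1/6·log_e(1/6) + 1/6·log_e(1/6) + 7/30·log_e(7/30)]
H(X,Y) = 1.7576 nats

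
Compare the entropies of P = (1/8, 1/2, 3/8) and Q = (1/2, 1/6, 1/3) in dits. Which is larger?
Q

Computing entropies in dits:
H(P) = 0.4231
H(Q) = 0.4392

Distribution Q has higher entropy.

Intuition: The distribution closer to uniform (more spread out) has higher entropy.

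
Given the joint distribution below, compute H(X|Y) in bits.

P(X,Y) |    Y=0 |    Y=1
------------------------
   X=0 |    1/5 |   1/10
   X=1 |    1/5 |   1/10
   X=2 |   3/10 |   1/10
1.5651 bits

Using the chain rule: H(X|Y) = H(X,Y) - H(Y)

First, compute H(X,Y) = 2.4464 bits

Marginal P(Y) = (7/10, 3/10)
H(Y) = 0.8813 bits

H(X|Y) = H(X,Y) - H(Y) = 2.4464 - 0.8813 = 1.5651 bits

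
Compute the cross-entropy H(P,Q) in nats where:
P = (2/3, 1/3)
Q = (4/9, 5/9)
0.7365 nats

Cross-entropy: H(P,Q) = -Σ p(x) log q(x)

Alternatively: H(P,Q) = H(P) + D_KL(P||Q)
H(P) = 0.6365 nats
D_KL(P||Q) = 0.1000 nats

H(P,Q) = 0.6365 + 0.1000 = 0.7365 nats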